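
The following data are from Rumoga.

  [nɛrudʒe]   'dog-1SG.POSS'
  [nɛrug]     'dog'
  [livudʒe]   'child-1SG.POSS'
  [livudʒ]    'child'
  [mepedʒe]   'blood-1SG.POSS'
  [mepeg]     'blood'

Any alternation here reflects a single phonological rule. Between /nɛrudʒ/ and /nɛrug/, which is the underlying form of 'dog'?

In [nɛrudʒe] and [nɛrug] the final segment of 'dog' alternates: [dʒ] ~ [g].
The stem 'child' ([livudʒe], [livudʒ]) shows [dʒ] unchanged in both environments, so [dʒ] cannot be basic with [g] derived in isolation.
The underlying segment must be /g/; /g/ becomes palato-alveolar [dʒ] before a front vowel, yielding [dʒ] there.

/nɛrug/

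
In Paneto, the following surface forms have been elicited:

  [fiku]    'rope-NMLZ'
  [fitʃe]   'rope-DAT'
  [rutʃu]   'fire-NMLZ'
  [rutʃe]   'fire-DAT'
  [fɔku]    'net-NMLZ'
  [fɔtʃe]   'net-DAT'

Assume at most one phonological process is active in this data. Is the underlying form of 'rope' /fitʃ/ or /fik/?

'rope' shows [k] ~ [tʃ] at the end of the stem ([fiku] vs [fitʃe]).
But 'fire' keeps [tʃ] in both environments ([rutʃu], [rutʃe]), so there is no rule changing /tʃ/ to [k] before the NMLZ suffix.
So /k/ is underlying, and a rule of palatalization before a front vowel — /k/ becomes palato-alveolar [tʃ] before a front vowel — gives [tʃ].

/fik/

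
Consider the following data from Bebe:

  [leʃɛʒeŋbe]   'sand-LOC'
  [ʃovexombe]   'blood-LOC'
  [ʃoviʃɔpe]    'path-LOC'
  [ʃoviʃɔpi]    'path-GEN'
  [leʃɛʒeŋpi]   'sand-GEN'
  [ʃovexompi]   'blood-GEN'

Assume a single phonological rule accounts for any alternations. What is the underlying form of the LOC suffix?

The LOC morpheme has two allomorphs, [-be] and [-pe].
By contrast the GEN suffix keeps its initial [p] throughout — that segment must be underlying.
The LOC suffix is therefore /-be/ underlyingly, with post-vocalic devoicing: voiced stops become voiceless after a vowel.

/-be/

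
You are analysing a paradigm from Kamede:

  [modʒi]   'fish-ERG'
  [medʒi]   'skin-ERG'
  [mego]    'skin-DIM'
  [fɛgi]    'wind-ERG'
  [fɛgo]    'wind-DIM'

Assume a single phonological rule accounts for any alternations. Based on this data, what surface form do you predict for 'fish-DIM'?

In [medʒi] and [mego] the final segment of 'skin' alternates: [dʒ] ~ [g].
But 'wind' keeps [g] in both environments ([fɛgi], [fɛgo]), so there is no rule changing /g/ to [dʒ] before the ERG suffix.
So /dʒ/ is underlying, and a rule of depalatalization — palato-alveolar /dʒ/ becomes [g] when no front vowel follows — gives [g].
The one attested form of 'fish', [modʒi], shows underlying /modʒ/. Applying the same rule when no front vowel follows gives [mogo].

[mogo]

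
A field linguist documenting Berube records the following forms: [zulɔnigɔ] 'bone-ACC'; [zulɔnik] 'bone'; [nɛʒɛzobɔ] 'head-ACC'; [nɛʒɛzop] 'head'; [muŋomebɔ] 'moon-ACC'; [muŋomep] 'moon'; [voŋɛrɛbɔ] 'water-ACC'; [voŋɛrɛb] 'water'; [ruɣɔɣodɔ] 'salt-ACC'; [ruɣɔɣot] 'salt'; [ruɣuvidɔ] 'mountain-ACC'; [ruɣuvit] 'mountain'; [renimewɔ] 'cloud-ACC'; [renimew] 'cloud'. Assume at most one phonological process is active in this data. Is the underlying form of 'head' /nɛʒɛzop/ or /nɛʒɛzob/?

In [nɛʒɛzobɔ] and [nɛʒɛzop] the final segment of 'head' alternates: [b] ~ [p].
If /b/ were underlying and a rule turned it into [p] in isolation, 'water' would also alternate; but it has [b] in both [voŋɛrɛbɔ] and [voŋɛrɛb].
So /p/ is underlying, and a rule of intervocalic voicing — voiceless stops become voiced between vowels — gives [b].

/nɛʒɛzop/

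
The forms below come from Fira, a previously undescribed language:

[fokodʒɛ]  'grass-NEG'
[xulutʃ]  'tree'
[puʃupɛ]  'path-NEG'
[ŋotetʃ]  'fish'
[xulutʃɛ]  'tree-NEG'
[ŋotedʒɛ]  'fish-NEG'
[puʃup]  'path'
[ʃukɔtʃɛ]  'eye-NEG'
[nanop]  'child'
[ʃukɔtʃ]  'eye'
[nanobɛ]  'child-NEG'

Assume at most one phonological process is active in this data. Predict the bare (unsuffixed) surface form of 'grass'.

[fokotʃ]

'fish' shows [tʃ] ~ [dʒ] at the end of the stem ([ŋotetʃ] vs [ŋotedʒɛ]).
The stem 'tree' ([xulutʃ], [xulutʃɛ]) shows [tʃ] unchanged in both environments, so [tʃ] cannot be basic with [dʒ] derived before the NEG suffix.
The alternation reflects word-final obstruent devoicing: voiced obstruents become voiceless word-finally. /dʒ/ is underlying.
The one attested form of 'grass', [fokodʒɛ], shows underlying /fokodʒ/. Applying the same rule word-finally gives [fokotʃ].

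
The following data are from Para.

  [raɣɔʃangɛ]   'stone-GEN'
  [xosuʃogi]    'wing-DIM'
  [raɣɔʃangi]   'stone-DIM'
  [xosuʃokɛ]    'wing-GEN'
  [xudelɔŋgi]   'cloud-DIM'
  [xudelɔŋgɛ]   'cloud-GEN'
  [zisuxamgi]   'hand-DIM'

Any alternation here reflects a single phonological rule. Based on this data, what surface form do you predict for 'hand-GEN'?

The GEN suffix surfaces as [-gɛ] and [-kɛ], depending on the final segment of the stem.
The DIM suffix, which begins with [g], is invariant after every stem; so [g] is not altered by any rule here.
The GEN suffix is therefore /-kɛ/ underlyingly, with post-nasal voicing: voiceless stops become voiced after a nasal.
After 'hand', which ends in a nasal, the suffix surfaces as [-gɛ], giving [zisuxamgɛ].

[zisuxamgɛ]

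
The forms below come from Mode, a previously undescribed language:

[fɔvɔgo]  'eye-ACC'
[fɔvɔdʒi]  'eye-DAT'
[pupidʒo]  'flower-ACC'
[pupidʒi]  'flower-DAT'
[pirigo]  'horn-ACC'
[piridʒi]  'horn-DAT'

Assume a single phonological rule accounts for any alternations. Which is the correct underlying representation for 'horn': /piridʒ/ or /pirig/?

'horn' shows [g] ~ [dʒ] at the end of the stem ([pirigo] vs [piridʒi]).
If /dʒ/ were underlying and a rule turned it into [g] before the ACC suffix, 'flower' would also alternate; but it has [dʒ] in both [pupidʒo] and [pupidʒi].
So /g/ is underlying, and a rule of palatalization before a front vowel — /g/ becomes palato-alveolar [dʒ] before a front vowel — gives [dʒ].

/pirig/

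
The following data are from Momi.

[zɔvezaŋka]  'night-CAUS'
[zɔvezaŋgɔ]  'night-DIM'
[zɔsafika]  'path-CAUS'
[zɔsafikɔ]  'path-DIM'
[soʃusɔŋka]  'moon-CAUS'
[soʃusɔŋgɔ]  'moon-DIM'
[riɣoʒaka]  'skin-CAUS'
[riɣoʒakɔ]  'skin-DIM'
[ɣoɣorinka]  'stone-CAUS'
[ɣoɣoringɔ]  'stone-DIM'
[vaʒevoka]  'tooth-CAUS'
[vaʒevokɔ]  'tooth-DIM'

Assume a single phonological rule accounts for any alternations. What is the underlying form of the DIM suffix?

The DIM suffix surfaces as [-gɔ] and [-kɔ], depending on the final segment of the stem.
By contrast the CAUS suffix keeps its initial [k] throughout — that segment must be underlying.
The DIM suffix is therefore /-gɔ/ underlyingly, with post-vocalic devoicing: voiced stops become voiceless after a vowel.

/-gɔ/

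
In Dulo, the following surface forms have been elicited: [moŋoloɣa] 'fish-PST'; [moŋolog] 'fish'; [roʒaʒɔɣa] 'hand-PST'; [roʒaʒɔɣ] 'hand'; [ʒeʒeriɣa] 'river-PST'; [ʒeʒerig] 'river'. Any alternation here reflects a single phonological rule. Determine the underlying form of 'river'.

The stem for 'river' ends in [ɣ] in [ʒeʒeriɣa] but [g] in [ʒeʒerig].
The stem 'hand' ([roʒaʒɔɣa], [roʒaʒɔɣ]) shows [ɣ] unchanged in both environments, so [ɣ] cannot be basic with [g] derived in isolation.
Therefore /g/ is basic and [ɣ] is derived by intervocalic spirantization (voiced stops become fricatives between vowels).

/ʒeʒerig/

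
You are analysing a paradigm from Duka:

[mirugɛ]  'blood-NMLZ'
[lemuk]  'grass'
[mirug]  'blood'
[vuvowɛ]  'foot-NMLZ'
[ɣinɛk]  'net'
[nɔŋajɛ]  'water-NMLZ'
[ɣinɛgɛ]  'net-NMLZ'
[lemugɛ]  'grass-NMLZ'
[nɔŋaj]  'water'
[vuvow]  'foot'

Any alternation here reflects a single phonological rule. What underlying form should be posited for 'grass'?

The root 'grass' surfaces as [lemuk] and [lemugɛ], with a stem-final [k] ~ [g] alternation.
The stem 'blood' ([mirug], [mirugɛ]) shows [g] unchanged in both environments, so [g] cannot be basic with [k] derived in isolation.
Therefore /k/ is basic and [g] is derived by intervocalic voicing (voiceless stops become voiced between vowels).

/lemuk/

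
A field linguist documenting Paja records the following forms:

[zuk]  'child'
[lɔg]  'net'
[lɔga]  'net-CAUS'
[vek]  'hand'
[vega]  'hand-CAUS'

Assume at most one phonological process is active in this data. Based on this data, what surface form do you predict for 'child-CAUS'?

The stem for 'hand' ends in [k] in [vek] but [g] in [vega].
But 'net' keeps [g] in both environments ([lɔg], [lɔga]), so there is no rule changing /g/ to [k] in isolation.
The alternation reflects intervocalic voicing: voiceless stops become voiced between vowels. /k/ is underlying.
The one attested form of 'child', [zuk], shows underlying /zuk/. Applying the same rule between vowels gives [zuga].

[zuga]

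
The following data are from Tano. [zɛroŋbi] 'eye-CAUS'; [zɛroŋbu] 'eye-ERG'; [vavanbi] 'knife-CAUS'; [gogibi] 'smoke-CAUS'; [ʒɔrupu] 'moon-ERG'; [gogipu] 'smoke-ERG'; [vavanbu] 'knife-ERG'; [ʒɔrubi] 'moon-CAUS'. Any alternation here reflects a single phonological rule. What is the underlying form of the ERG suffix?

/-pu/

The ERG morpheme has two allomorphs, [-bu] and [-pu].
The CAUS suffix, which begins with [b], is invariant after every stem; so [b] is not altered by any rule here.
So the underlying form is /-pu/, and voiceless stops become voiced after a nasal.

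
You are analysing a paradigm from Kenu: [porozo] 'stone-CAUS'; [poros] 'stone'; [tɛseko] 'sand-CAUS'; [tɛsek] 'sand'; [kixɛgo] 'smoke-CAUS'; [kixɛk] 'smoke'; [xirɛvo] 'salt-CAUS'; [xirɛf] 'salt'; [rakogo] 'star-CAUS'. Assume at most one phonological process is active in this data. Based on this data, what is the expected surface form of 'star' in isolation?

The stem for 'smoke' ends in [g] in [kixɛgo] but [k] in [kixɛk].
Compare 'sand', with invariant [k] in [tɛseko] and [tɛsek]: an analysis with underlying /k/ and a rule producing [g] before the CAUS suffix would wrongly predict alternation here too.
Therefore /g/ is basic and [k] is derived by word-final obstruent devoicing (voiced obstruents become voiceless word-finally).
The one attested form of 'star', [rakogo], shows underlying /rakog/. Applying the same rule word-finally gives [rakok].

[rakok]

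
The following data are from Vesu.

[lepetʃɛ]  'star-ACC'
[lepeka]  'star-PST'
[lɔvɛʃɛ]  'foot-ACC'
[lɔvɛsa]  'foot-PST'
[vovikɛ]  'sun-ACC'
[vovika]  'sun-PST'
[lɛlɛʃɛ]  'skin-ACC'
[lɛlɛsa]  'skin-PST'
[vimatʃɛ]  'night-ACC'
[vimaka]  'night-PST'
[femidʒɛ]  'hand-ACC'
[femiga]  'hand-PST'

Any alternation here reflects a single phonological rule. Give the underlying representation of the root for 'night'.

/vimatʃ/

The root 'night' surfaces as [vimatʃɛ] and [vimaka], with a stem-final [tʃ] ~ [k] alternation.
The stem 'sun' ([vovikɛ], [vovika]) shows [k] unchanged in both environments, so [k] cannot be basic with [tʃ] derived before the ACC suffix.
Therefore /tʃ/ is basic and [k] is derived by depalatalization (palato-alveolar /tʃ/, /dʒ/ and /ʃ/ become [k], [g] and [s] when no front vowel follows).
The underlying form of 'night' is therefore /vimatʃ/.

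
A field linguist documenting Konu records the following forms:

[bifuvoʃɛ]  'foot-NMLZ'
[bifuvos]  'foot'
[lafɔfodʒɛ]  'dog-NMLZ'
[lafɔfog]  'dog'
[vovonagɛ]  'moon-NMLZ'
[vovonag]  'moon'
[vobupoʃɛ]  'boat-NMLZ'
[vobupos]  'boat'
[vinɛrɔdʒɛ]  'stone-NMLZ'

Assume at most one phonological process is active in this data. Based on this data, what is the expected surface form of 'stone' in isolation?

[vinɛrɔg]

In [lafɔfodʒɛ] and [lafɔfog] the final segment of 'dog' alternates: [dʒ] ~ [g].
The stem 'moon' ([vovonagɛ], [vovonag]) shows [g] unchanged in both environments, so [g] cannot be basic with [dʒ] derived before the NMLZ suffix.
The underlying segment must be /dʒ/; palato-alveolar /dʒ/ and /ʃ/ become [g] and [s] when no front vowel follows, yielding [g] there.
From [vinɛrɔdʒɛ] the stem 'stone' is /vinɛrɔdʒ/; when no front vowel follows this yields [vinɛrɔg].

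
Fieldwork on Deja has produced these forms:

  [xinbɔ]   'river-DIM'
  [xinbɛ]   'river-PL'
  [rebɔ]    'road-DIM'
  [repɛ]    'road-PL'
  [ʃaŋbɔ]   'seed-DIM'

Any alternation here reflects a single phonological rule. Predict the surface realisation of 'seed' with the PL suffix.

The PL suffix surfaces as [-bɛ] and [-pɛ], depending on the final segment of the stem.
By contrast the DIM suffix keeps its initial [b] throughout — that segment must be underlying.
So the underlying form is /-pɛ/, and voiceless stops become voiced after a nasal.
After 'seed', which ends in a nasal, the suffix surfaces as [-bɛ], giving [ʃaŋbɛ].

[ʃaŋbɛ]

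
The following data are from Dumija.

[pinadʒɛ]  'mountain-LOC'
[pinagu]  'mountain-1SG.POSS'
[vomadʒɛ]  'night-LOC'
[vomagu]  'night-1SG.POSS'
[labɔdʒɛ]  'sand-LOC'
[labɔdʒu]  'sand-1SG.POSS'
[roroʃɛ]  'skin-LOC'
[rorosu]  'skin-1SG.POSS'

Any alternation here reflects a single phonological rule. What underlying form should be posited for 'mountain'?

/pinag/

In [pinadʒɛ] and [pinagu] the final segment of 'mountain' alternates: [dʒ] ~ [g].
If /dʒ/ were underlying and a rule turned it into [g] before the 1SG.POSS suffix, 'sand' would also alternate; but it has [dʒ] in both [labɔdʒɛ] and [labɔdʒu].
The alternation reflects palatalization before a front vowel: /g/ and /s/ become palato-alveolar [dʒ] and [ʃ] before a front vowel. /g/ is underlying.
Hence 'mountain' is /pinag/ underlyingly.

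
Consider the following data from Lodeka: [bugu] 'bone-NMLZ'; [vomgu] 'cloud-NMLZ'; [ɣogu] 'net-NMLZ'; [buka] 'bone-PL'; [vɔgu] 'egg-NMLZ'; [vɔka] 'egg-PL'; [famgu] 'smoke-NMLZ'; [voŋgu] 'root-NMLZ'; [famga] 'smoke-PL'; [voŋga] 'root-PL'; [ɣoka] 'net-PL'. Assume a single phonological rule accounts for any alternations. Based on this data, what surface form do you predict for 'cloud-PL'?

The PL suffix surfaces as [-ga] and [-ka], depending on the final segment of the stem.
The NMLZ suffix, which begins with [g], is invariant after every stem; so [g] is not altered by any rule here.
The PL suffix is therefore /-ka/ underlyingly, with post-nasal voicing: voiceless stops become voiced after a nasal.
After 'cloud', which ends in a nasal, the suffix surfaces as [-ga], giving [vomga].

[vomga]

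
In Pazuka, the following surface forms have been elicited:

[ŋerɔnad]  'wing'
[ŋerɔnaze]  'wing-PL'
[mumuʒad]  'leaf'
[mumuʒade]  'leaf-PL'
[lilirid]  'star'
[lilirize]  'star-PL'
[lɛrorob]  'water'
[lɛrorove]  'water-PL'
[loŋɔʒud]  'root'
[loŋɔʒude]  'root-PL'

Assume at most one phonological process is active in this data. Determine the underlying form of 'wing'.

/ŋerɔnaz/

In [ŋerɔnad] and [ŋerɔnaze] the final segment of 'wing' alternates: [d] ~ [z].
But 'leaf' keeps [d] in both environments ([mumuʒad], [mumuʒade]), so there is no rule changing /d/ to [z] before the PL suffix.
So /z/ is underlying, and a rule of word-final hardening — voiced fricatives become stops word-finally — gives [d].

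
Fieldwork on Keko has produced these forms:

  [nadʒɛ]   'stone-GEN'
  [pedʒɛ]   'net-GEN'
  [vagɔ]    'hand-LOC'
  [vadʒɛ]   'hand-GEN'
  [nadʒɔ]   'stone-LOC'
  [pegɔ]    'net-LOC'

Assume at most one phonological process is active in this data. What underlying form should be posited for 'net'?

/peg/

The root 'net' surfaces as [pegɔ] and [pedʒɛ], with a stem-final [g] ~ [dʒ] alternation.
The stem 'stone' ([nadʒɔ], [nadʒɛ]) shows [dʒ] unchanged in both environments, so [dʒ] cannot be basic with [g] derived before the LOC suffix.
The alternation reflects palatalization before a front vowel: /g/ becomes palato-alveolar [dʒ] before a front vowel. /g/ is underlying.
The underlying form of 'net' is therefore /peg/.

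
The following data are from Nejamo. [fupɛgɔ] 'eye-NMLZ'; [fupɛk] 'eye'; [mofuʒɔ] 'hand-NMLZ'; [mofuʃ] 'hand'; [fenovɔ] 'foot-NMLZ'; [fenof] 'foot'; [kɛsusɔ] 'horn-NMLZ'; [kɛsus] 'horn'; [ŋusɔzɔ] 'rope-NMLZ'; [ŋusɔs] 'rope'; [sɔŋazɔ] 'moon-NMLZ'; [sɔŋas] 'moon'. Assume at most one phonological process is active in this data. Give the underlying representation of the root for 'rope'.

/ŋusɔz/

In [ŋusɔzɔ] and [ŋusɔs] the final segment of 'rope' alternates: [z] ~ [s].
If /s/ were underlying and a rule turned it into [z] before the NMLZ suffix, 'horn' would also alternate; but it has [s] in both [kɛsusɔ] and [kɛsus].
So /z/ is underlying, and a rule of word-final obstruent devoicing — voiced obstruents become voiceless word-finally — gives [s].
The underlying form of 'rope' is therefore /ŋusɔz/.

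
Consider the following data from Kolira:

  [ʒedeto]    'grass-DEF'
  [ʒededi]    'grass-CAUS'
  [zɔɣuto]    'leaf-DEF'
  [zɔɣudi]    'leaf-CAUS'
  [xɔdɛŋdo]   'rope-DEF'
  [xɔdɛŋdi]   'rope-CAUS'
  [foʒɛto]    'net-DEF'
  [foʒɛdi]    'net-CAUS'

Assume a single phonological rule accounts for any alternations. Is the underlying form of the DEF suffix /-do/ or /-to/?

The DEF suffix surfaces as [-do] and [-to], depending on the final segment of the stem.
By contrast the CAUS suffix keeps its initial [d] throughout — that segment must be underlying.
So the underlying form is /-to/, and voiceless stops become voiced after a nasal.

/-to/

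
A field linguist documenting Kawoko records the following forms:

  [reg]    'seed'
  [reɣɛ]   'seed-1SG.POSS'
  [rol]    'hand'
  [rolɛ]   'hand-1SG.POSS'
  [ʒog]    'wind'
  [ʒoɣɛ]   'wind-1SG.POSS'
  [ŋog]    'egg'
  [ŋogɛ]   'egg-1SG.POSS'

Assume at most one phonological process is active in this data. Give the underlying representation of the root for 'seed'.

/reɣ/

'seed' shows [g] ~ [ɣ] at the end of the stem ([reg] vs [reɣɛ]).
The stem 'egg' ([ŋog], [ŋogɛ]) shows [g] unchanged in both environments, so [g] cannot be basic with [ɣ] derived before the 1SG.POSS suffix.
So /ɣ/ is underlying, and a rule of word-final hardening — voiced fricatives become stops word-finally — gives [g].
The underlying form of 'seed' is therefore /reɣ/.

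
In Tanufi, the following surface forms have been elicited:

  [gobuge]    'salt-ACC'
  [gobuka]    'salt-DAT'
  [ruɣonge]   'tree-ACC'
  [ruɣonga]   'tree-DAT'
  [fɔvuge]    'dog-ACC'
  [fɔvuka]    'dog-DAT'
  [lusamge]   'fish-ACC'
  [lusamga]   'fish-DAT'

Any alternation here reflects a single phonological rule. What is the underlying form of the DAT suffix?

/-ka/

The DAT morpheme has two allomorphs, [-ga] and [-ka].
By contrast the ACC suffix keeps its initial [g] throughout — that segment must be underlying.
The DAT suffix is therefore /-ka/ underlyingly, with post-nasal voicing: voiceless stops become voiced after a nasal.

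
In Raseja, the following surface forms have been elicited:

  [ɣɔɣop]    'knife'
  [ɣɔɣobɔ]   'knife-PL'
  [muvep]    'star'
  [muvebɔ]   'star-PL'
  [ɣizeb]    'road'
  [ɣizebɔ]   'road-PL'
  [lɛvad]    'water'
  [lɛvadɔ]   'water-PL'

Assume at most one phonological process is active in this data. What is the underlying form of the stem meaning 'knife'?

/ɣɔɣop/

The stem for 'knife' ends in [p] in [ɣɔɣop] but [b] in [ɣɔɣobɔ].
The stem 'road' ([ɣizeb], [ɣizebɔ]) shows [b] unchanged in both environments, so [b] cannot be basic with [p] derived in isolation.
Therefore /p/ is basic and [b] is derived by intervocalic voicing (voiceless stops become voiced between vowels).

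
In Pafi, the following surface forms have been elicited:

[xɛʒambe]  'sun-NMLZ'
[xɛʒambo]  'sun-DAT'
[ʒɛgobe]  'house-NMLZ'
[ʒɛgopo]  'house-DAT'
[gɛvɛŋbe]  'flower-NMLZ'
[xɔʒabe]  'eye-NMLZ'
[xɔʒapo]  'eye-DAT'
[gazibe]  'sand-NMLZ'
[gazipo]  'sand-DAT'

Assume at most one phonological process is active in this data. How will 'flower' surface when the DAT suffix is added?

[gɛvɛŋbo]

The DAT suffix surfaces as [-bo] and [-po], depending on the final segment of the stem.
By contrast the NMLZ suffix keeps its initial [b] throughout — that segment must be underlying.
So the underlying form is /-po/, and voiceless stops become voiced after a nasal.
After 'flower', which ends in a nasal, the suffix surfaces as [-bo], giving [gɛvɛŋbo].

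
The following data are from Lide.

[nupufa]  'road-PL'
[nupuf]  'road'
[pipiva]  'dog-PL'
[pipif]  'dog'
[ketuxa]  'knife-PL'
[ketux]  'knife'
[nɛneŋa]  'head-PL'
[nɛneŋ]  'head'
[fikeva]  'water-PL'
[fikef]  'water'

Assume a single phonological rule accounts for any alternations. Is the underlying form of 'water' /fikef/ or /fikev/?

/fikev/

The root 'water' surfaces as [fikeva] and [fikef], with a stem-final [v] ~ [f] alternation.
But 'road' keeps [f] in both environments ([nupufa], [nupuf]), so there is no rule changing /f/ to [v] before the PL suffix.
The underlying segment must be /v/; voiced obstruents become voiceless word-finally, yielding [f] there.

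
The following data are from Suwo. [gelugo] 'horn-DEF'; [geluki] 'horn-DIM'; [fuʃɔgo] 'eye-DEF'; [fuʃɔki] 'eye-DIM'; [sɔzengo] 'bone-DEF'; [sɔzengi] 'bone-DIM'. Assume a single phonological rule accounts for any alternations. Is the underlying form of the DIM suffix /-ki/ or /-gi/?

/-ki/

The DIM suffix surfaces as [-gi] and [-ki], depending on the final segment of the stem.
By contrast the DEF suffix keeps its initial [g] throughout — that segment must be underlying.
The DIM suffix is therefore /-ki/ underlyingly, with post-nasal voicing: voiceless stops become voiced after a nasal.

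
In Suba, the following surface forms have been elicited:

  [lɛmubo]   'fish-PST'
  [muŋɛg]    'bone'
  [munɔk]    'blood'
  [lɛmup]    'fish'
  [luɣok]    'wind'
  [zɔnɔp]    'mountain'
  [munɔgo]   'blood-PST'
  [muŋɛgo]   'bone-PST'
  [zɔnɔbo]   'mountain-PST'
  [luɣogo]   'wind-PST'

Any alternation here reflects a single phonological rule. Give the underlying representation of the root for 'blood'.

/munɔk/

The root 'blood' surfaces as [munɔk] and [munɔgo], with a stem-final [k] ~ [g] alternation.
But 'bone' keeps [g] in both environments ([muŋɛg], [muŋɛgo]), so there is no rule changing /g/ to [k] in isolation.
Therefore /k/ is basic and [g] is derived by intervocalic voicing (voiceless stops become voiced between vowels).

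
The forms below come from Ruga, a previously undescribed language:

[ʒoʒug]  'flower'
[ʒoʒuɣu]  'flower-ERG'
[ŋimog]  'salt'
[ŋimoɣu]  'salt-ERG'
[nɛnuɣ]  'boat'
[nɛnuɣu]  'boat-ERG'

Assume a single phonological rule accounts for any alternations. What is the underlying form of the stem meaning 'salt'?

/ŋimog/

The root 'salt' surfaces as [ŋimog] and [ŋimoɣu], with a stem-final [g] ~ [ɣ] alternation.
If /ɣ/ were underlying and a rule turned it into [g] in isolation, 'boat' would also alternate; but it has [ɣ] in both [nɛnuɣ] and [nɛnuɣu].
The alternation reflects intervocalic spirantization: voiced stops become fricatives between vowels. /g/ is underlying.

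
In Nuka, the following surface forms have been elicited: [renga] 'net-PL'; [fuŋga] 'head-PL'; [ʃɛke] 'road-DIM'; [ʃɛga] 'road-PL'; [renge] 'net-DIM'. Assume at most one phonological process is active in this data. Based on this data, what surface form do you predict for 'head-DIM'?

The DIM morpheme has two allomorphs, [-ge] and [-ke].
The PL suffix, which begins with [g], is invariant after every stem; so [g] is not altered by any rule here.
So the underlying form is /-ke/, and voiceless stops become voiced after a nasal.
After 'head', which ends in a nasal, the suffix surfaces as [-ge], giving [fuŋge].

[fuŋge]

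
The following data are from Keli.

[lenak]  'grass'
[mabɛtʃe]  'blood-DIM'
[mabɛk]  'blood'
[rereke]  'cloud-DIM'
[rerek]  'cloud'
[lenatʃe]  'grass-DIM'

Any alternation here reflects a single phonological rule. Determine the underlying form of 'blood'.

/mabɛtʃ/

In [mabɛtʃe] and [mabɛk] the final segment of 'blood' alternates: [tʃ] ~ [k].
But 'cloud' keeps [k] in both environments ([rereke], [rerek]), so there is no rule changing /k/ to [tʃ] before the DIM suffix.
The underlying segment must be /tʃ/; palato-alveolar /tʃ/ becomes [k] when no front vowel follows, yielding [k] there.
The underlying form of 'blood' is therefore /mabɛtʃ/.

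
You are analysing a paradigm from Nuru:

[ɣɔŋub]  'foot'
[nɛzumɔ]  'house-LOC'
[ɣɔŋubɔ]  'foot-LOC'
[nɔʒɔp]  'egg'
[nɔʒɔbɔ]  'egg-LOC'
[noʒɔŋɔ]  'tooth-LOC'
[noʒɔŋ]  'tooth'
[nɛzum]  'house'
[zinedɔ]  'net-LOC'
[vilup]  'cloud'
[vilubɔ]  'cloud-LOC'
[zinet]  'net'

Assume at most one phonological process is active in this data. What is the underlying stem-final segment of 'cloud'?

/p/

The root 'cloud' surfaces as [vilup] and [vilubɔ], with a stem-final [p] ~ [b] alternation.
Compare 'foot', with invariant [b] in [ɣɔŋub] and [ɣɔŋubɔ]: an analysis with underlying /b/ and a rule producing [p] in isolation would wrongly predict alternation here too.
The underlying segment must be /p/; voiceless stops become voiced between vowels, yielding [b] there.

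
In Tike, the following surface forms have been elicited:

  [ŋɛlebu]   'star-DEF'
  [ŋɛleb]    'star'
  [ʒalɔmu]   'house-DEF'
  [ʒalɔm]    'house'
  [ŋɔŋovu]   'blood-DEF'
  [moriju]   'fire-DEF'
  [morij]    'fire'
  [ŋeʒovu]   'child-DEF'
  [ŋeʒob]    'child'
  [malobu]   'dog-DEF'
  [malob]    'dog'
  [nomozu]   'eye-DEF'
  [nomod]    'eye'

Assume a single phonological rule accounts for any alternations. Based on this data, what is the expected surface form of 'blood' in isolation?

'child' shows [v] ~ [b] at the end of the stem ([ŋeʒovu] vs [ŋeʒob]).
The stem 'star' ([ŋɛlebu], [ŋɛleb]) shows [b] unchanged in both environments, so [b] cannot be basic with [v] derived before the DEF suffix.
So /v/ is underlying, and a rule of word-final hardening — voiced fricatives become stops word-finally — gives [b].
The one attested form of 'blood', [ŋɔŋovu], shows underlying /ŋɔŋov/. Applying the same rule word-finally gives [ŋɔŋob].

[ŋɔŋob]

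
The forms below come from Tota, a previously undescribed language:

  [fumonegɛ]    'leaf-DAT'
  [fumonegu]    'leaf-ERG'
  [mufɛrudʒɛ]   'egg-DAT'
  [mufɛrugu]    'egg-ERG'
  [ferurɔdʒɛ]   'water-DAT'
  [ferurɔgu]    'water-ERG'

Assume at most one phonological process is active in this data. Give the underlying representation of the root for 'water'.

/ferurɔdʒ/

The root 'water' surfaces as [ferurɔdʒɛ] and [ferurɔgu], with a stem-final [dʒ] ~ [g] alternation.
The stem 'leaf' ([fumonegɛ], [fumonegu]) shows [g] unchanged in both environments, so [g] cannot be basic with [dʒ] derived before the DAT suffix.
The underlying segment must be /dʒ/; palato-alveolar /dʒ/ becomes [g] when no front vowel follows, yielding [g] there.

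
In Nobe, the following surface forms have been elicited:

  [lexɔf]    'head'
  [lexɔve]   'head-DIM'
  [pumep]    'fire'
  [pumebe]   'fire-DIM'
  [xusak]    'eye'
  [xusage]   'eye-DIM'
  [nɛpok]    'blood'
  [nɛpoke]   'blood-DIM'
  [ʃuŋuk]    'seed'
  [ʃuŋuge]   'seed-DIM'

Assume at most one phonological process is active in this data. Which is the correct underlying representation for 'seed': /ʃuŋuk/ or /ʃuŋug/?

/ʃuŋug/

The stem for 'seed' ends in [k] in [ʃuŋuk] but [g] in [ʃuŋuge].
Compare 'blood', with invariant [k] in [nɛpok] and [nɛpoke]: an analysis with underlying /k/ and a rule producing [g] before the DIM suffix would wrongly predict alternation here too.
The alternation reflects word-final obstruent devoicing: voiced obstruents become voiceless word-finally. /g/ is underlying.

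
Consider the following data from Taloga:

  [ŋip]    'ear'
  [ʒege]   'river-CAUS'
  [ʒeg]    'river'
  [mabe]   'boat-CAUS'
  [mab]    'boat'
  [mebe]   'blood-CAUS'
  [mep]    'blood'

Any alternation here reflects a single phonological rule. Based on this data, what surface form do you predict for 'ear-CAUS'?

[ŋibe]

'blood' shows [b] ~ [p] at the end of the stem ([mebe] vs [mep]).
The stem 'boat' ([mabe], [mab]) shows [b] unchanged in both environments, so [b] cannot be basic with [p] derived in isolation.
The underlying segment must be /p/; voiceless stops become voiced between vowels, yielding [b] there.
The one attested form of 'ear', [ŋip], shows underlying /ŋip/. Applying the same rule between vowels gives [ŋibe].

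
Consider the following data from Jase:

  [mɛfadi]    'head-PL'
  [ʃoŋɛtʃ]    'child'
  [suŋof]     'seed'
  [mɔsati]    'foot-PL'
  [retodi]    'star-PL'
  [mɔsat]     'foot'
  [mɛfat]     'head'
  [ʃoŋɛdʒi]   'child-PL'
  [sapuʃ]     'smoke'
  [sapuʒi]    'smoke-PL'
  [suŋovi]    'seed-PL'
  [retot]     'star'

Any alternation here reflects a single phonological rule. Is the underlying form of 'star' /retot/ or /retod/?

/retod/

In [retodi] and [retot] the final segment of 'star' alternates: [d] ~ [t].
But 'foot' keeps [t] in both environments ([mɔsati], [mɔsat]), so there is no rule changing /t/ to [d] before the PL suffix.
The underlying segment must be /d/; voiced obstruents become voiceless word-finally, yielding [t] there.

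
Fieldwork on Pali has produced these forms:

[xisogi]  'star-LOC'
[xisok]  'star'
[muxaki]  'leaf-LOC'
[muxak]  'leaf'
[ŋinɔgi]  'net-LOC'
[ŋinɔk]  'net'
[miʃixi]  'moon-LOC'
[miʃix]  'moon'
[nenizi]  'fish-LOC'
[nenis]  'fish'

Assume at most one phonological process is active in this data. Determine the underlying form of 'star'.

/xisog/

The root 'star' surfaces as [xisogi] and [xisok], with a stem-final [g] ~ [k] alternation.
Compare 'leaf', with invariant [k] in [muxaki] and [muxak]: an analysis with underlying /k/ and a rule producing [g] before the LOC suffix would wrongly predict alternation here too.
The underlying segment must be /g/; voiced obstruents become voiceless word-finally, yielding [k] there.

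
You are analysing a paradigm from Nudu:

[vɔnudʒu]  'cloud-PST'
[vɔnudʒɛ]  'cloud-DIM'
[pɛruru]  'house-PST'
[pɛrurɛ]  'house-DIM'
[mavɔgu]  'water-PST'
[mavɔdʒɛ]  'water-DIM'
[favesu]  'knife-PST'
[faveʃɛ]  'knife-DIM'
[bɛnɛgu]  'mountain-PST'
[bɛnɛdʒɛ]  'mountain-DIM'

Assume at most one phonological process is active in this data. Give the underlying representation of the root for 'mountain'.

/bɛnɛg/

In [bɛnɛgu] and [bɛnɛdʒɛ] the final segment of 'mountain' alternates: [g] ~ [dʒ].
If /dʒ/ were underlying and a rule turned it into [g] before the PST suffix, 'cloud' would also alternate; but it has [dʒ] in both [vɔnudʒu] and [vɔnudʒɛ].
The alternation reflects palatalization before a front vowel: /g/ and /s/ become palato-alveolar [dʒ] and [ʃ] before a front vowel. /g/ is underlying.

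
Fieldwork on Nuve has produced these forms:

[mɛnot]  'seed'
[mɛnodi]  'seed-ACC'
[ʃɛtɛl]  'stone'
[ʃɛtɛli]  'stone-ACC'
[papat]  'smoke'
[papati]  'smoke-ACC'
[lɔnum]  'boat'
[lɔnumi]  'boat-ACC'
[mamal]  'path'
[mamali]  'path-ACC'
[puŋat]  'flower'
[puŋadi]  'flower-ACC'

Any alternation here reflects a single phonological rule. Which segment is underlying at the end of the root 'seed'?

'seed' shows [t] ~ [d] at the end of the stem ([mɛnot] vs [mɛnodi]).
But 'smoke' keeps [t] in both environments ([papat], [papati]), so there is no rule changing /t/ to [d] before the ACC suffix.
The alternation reflects word-final obstruent devoicing: voiced obstruents become voiceless word-finally. /d/ is underlying.

/d/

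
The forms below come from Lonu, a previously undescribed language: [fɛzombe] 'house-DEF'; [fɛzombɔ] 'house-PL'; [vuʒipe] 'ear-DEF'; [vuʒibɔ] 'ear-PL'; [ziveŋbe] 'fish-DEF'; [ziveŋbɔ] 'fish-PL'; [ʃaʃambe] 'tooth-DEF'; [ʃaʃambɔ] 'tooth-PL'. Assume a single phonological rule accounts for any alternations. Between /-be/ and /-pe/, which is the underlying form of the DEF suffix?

The DEF morpheme has two allomorphs, [-be] and [-pe].
The PL suffix, which begins with [b], is invariant after every stem; so [b] is not altered by any rule here.
So the underlying form is /-pe/, and voiceless stops become voiced after a nasal.

/-pe/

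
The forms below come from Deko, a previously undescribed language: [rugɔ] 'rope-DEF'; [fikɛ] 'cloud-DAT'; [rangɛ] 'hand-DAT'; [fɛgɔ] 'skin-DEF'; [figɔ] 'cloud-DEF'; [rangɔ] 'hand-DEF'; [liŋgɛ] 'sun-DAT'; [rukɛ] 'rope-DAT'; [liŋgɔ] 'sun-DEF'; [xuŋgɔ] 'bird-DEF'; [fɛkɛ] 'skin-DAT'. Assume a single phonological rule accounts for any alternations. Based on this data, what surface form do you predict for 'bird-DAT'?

[xuŋgɛ]

The DAT morpheme has two allomorphs, [-gɛ] and [-kɛ].
By contrast the DEF suffix keeps its initial [g] throughout — that segment must be underlying.
The DAT suffix is therefore /-kɛ/ underlyingly, with post-nasal voicing: voiceless stops become voiced after a nasal.
After 'bird', which ends in a nasal, the suffix surfaces as [-gɛ], giving [xuŋgɛ].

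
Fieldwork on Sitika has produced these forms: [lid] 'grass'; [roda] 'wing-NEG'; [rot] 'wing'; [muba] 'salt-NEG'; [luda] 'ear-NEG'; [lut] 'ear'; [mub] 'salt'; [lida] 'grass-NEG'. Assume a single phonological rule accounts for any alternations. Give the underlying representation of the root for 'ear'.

/lut/

'ear' shows [t] ~ [d] at the end of the stem ([lut] vs [luda]).
The stem 'grass' ([lid], [lida]) shows [d] unchanged in both environments, so [d] cannot be basic with [t] derived in isolation.
The alternation reflects intervocalic voicing: voiceless stops become voiced between vowels. /t/ is underlying.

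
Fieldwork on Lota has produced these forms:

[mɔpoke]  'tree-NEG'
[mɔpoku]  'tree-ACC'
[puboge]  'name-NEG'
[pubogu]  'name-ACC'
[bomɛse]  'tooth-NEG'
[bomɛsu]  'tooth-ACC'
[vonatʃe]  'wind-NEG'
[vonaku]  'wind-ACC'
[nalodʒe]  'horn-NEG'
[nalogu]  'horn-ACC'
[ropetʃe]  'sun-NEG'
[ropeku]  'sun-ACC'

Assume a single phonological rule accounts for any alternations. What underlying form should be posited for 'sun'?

/ropetʃ/

'sun' shows [tʃ] ~ [k] at the end of the stem ([ropetʃe] vs [ropeku]).
Compare 'tree', with invariant [k] in [mɔpoke] and [mɔpoku]: an analysis with underlying /k/ and a rule producing [tʃ] before the NEG suffix would wrongly predict alternation here too.
The underlying segment must be /tʃ/; palato-alveolar /tʃ/ and /dʒ/ become [k] and [g] when no front vowel follows, yielding [k] there.
So 'sun' = /ropetʃ/.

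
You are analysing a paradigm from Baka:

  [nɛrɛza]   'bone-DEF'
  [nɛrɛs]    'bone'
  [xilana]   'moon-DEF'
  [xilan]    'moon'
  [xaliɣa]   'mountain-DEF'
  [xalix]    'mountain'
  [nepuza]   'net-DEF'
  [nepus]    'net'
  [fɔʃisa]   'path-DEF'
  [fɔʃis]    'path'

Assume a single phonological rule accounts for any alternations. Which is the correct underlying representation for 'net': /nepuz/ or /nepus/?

/nepuz/

In [nepuza] and [nepus] the final segment of 'net' alternates: [z] ~ [s].
Compare 'path', with invariant [s] in [fɔʃisa] and [fɔʃis]: an analysis with underlying /s/ and a rule producing [z] before the DEF suffix would wrongly predict alternation here too.
The underlying segment must be /z/; voiced obstruents become voiceless word-finally, yielding [s] there.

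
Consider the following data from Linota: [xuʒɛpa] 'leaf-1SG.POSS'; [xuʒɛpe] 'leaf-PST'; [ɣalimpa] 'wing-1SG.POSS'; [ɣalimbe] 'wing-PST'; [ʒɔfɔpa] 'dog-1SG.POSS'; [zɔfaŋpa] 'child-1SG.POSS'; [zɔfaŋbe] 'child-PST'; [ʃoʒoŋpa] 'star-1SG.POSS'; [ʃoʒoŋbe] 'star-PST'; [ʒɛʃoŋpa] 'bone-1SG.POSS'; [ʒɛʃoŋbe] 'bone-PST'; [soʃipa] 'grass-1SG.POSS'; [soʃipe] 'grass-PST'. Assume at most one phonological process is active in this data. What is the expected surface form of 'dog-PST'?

[ʒɔfɔpe]

The PST suffix surfaces as [-be] and [-pe], depending on the final segment of the stem.
The 1SG.POSS suffix, which begins with [p], is invariant after every stem; so [p] is not altered by any rule here.
The PST suffix is therefore /-be/ underlyingly, with post-vocalic devoicing: voiced stops become voiceless after a vowel.
After 'dog', which ends in a vowel, the suffix surfaces as [-pe], giving [ʒɔfɔpe].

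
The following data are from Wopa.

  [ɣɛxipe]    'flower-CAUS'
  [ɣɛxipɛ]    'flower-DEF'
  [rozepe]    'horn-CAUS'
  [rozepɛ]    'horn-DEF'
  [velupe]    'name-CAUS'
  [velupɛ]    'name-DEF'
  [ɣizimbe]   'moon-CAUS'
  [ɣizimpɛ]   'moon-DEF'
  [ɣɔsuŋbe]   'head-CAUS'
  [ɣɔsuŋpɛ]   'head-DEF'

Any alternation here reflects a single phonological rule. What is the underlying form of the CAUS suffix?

The CAUS morpheme has two allomorphs, [-be] and [-pe].
By contrast the DEF suffix keeps its initial [p] throughout — that segment must be underlying.
So the underlying form is /-be/, and voiced stops become voiceless after a vowel.

/-be/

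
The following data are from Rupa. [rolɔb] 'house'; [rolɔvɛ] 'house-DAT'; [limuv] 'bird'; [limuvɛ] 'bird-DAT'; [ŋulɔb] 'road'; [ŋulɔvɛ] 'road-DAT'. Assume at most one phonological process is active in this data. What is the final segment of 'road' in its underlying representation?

In [ŋulɔb] and [ŋulɔvɛ] the final segment of 'road' alternates: [b] ~ [v].
The stem 'bird' ([limuv], [limuvɛ]) shows [v] unchanged in both environments, so [v] cannot be basic with [b] derived in isolation.
So /b/ is underlying, and a rule of intervocalic spirantization — voiced stops become fricatives between vowels — gives [v].

/b/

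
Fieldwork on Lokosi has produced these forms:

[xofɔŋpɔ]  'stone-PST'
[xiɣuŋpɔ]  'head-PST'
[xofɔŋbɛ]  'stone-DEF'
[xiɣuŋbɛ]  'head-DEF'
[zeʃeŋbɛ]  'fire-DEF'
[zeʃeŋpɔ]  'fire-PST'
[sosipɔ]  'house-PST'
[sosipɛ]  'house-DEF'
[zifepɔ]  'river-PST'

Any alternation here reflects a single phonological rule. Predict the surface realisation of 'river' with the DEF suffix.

[zifepɛ]

The DEF morpheme has two allomorphs, [-bɛ] and [-pɛ].
By contrast the PST suffix keeps its initial [p] throughout — that segment must be underlying.
So the underlying form is /-bɛ/, and voiced stops become voiceless after a vowel.
After 'river', which ends in a vowel, the suffix surfaces as [-pɛ], giving [zifepɛ].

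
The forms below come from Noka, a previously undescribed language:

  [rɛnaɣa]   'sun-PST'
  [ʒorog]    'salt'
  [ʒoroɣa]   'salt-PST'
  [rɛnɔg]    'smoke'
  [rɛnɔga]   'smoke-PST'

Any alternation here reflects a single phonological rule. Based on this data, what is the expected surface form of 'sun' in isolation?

[rɛnag]

'salt' shows [g] ~ [ɣ] at the end of the stem ([ʒorog] vs [ʒoroɣa]).
The stem 'smoke' ([rɛnɔg], [rɛnɔga]) shows [g] unchanged in both environments, so [g] cannot be basic with [ɣ] derived before the PST suffix.
So /ɣ/ is underlying, and a rule of word-final hardening — voiced fricatives become stops word-finally — gives [g].
The one attested form of 'sun', [rɛnaɣa], shows underlying /rɛnaɣ/. Applying the same rule word-finally gives [rɛnag].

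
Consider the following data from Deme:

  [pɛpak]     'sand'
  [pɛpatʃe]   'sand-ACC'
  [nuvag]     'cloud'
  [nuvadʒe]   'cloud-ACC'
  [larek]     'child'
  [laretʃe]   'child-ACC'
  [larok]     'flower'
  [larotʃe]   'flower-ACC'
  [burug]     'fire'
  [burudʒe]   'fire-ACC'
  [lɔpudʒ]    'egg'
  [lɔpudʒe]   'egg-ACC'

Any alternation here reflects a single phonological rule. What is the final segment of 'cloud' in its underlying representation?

'cloud' shows [g] ~ [dʒ] at the end of the stem ([nuvag] vs [nuvadʒe]).
Compare 'egg', with invariant [dʒ] in [lɔpudʒ] and [lɔpudʒe]: an analysis with underlying /dʒ/ and a rule producing [g] in isolation would wrongly predict alternation here too.
Therefore /g/ is basic and [dʒ] is derived by palatalization before a front vowel (/k/ and /g/ become palato-alveolar [tʃ] and [dʒ] before a front vowel).

/g/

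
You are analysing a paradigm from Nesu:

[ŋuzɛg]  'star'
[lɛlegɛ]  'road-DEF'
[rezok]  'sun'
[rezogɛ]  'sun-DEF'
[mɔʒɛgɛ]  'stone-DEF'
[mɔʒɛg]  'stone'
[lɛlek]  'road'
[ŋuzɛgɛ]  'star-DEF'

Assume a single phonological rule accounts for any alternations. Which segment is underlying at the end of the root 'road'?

'road' shows [k] ~ [g] at the end of the stem ([lɛlek] vs [lɛlegɛ]).
If /g/ were underlying and a rule turned it into [k] in isolation, 'stone' would also alternate; but it has [g] in both [mɔʒɛg] and [mɔʒɛgɛ].
Therefore /k/ is basic and [g] is derived by intervocalic voicing (voiceless stops become voiced between vowels).

/k/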